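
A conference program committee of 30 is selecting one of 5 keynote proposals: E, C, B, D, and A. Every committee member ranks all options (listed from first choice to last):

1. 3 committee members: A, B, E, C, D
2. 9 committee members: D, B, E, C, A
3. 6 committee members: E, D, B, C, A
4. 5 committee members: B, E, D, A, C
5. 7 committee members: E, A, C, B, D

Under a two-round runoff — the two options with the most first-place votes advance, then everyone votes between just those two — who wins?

Round 1 first-place votes: E 13, C 0, B 5, D 9, A 3.
E and D advance.
Runoff: E is preferred to D by 21 voters; D by 9.
E wins the runoff.

E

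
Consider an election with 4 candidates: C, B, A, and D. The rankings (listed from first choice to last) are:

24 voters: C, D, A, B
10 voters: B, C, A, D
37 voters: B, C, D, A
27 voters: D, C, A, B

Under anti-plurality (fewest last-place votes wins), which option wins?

Last-place votes: C 0, B 51, A 37, D 10.
C is ranked last by the fewest voters, so C wins.

C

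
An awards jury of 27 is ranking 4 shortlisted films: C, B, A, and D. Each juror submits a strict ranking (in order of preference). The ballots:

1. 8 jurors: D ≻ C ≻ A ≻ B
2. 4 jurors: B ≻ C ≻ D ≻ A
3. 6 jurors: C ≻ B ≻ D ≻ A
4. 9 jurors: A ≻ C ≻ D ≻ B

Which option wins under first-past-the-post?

First-place votes: C 6, B 4, A 9, D 8.
A has the most first-place votes.

A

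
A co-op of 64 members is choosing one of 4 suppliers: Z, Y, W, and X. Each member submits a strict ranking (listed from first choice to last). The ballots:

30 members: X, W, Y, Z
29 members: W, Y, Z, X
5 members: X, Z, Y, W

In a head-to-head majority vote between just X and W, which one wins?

Voters preferring X to W: 35; preferring W to X: 29.
X wins the head-to-head.

X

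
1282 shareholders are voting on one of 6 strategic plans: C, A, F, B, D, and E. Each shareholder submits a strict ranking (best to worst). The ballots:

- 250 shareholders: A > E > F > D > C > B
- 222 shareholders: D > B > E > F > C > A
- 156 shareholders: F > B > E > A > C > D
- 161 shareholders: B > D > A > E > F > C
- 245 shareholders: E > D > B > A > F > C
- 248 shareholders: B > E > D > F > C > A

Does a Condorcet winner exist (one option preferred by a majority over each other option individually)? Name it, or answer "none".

Checking pairwise contests:
A beats C 812–470.
B beats A 1032–250.
A beats F 656–626.
D beats B 717–565.
E beats D 899–383.
B beats E 787–495.
Every option loses at least one head-to-head, so there is no Condorcet winner.

none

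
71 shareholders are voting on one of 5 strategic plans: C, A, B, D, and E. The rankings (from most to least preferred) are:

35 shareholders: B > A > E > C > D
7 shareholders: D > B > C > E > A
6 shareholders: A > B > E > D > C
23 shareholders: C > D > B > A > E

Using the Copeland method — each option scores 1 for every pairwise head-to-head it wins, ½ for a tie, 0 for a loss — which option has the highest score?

C: beats D; loses to A, B, and E → score 1.
A: beats C, D, and E; loses to B → score 3.
B: beats C, A, D, and E → score 4.
D: loses to C, A, B, and E → score 0.
E: beats C and D; loses to A and B → score 2.
B has the best pairwise record.

B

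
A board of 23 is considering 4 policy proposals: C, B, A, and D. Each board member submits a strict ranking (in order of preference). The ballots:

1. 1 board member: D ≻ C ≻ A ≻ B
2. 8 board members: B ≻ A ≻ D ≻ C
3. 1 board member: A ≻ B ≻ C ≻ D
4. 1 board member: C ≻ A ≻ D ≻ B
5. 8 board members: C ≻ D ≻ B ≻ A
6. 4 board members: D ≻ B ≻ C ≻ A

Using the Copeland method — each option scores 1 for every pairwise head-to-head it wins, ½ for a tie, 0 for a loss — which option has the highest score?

D

C: beats A; loses to B and D → score 1.
B: beats C and A; loses to D → score 2.
A: loses to C, B, and D → score 0.
D: beats C, B, and A → score 3.
D has the best pairwise record.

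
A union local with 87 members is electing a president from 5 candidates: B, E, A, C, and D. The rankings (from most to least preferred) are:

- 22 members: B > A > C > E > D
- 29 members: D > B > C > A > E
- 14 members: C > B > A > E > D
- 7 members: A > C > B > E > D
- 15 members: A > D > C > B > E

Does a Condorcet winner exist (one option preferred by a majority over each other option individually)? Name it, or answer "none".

Checking pairwise contests:
D beats B 44–43.
B beats E 87–0.
B beats A 65–22.
B beats C 51–36.
A beats D 58–29.
Every option loses at least one head-to-head, so there is no Condorcet winner.

none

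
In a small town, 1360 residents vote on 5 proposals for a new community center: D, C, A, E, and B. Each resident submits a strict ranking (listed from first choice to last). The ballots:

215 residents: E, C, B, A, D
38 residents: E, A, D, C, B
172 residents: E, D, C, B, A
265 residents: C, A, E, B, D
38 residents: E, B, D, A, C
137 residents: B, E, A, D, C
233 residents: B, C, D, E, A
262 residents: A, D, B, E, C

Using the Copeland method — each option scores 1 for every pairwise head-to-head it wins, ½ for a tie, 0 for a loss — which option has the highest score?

D: loses to C, A, E, and B → score 0.
C: beats D, A, and B; loses to E → score 3.
A: beats D; loses to C, E, and B → score 1.
E: beats D, C, A, and B → score 4.
B: beats D and A; loses to C and E → score 2.
E has the best pairwise record.

E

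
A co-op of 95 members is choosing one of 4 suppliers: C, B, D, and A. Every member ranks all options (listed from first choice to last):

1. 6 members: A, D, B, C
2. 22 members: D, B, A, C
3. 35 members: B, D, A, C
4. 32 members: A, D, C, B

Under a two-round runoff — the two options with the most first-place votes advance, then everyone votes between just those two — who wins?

Round 1 first-place votes: C 0, B 35, D 22, A 38.
A and B advance.
Runoff: A is preferred to B by 38 voters; B by 57.
B wins the runoff.

B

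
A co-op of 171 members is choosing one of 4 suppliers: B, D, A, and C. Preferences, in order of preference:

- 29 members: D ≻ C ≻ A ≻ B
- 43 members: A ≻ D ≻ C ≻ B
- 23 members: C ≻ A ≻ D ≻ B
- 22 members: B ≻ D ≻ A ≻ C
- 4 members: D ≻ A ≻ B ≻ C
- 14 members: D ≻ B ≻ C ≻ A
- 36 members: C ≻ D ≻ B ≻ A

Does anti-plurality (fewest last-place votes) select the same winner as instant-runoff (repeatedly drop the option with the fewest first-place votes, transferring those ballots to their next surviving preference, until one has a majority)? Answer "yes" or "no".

Anti-plurality — last-place votes: B 95, D 0, A 50, C 26. Winner: D.
Instant-runoff — R1 B 22, D 47, A 43, C 59 (B out); R2 D 69, A 43, C 59 (A out); R3 D 112, C 59 (D winner). Winner: D.
The two methods agree.

yes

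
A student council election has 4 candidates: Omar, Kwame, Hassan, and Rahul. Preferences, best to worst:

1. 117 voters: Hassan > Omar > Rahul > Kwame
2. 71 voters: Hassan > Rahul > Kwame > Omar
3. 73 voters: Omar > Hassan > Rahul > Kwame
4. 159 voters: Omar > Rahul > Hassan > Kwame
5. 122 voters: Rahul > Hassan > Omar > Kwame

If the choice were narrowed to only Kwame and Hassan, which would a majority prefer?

Hassan

Voters preferring Kwame to Hassan: 0; preferring Hassan to Kwame: 542.
Hassan wins the head-to-head.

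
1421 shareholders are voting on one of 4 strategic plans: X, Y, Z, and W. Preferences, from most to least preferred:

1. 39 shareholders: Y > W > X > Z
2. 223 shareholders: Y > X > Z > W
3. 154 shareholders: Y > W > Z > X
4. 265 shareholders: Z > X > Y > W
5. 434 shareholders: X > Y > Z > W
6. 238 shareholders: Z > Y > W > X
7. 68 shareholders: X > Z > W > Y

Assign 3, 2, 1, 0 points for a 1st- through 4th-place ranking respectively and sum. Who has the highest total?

X: 39·1 + 223·2 + 154·0 + 265·2 + 434·3 + 238·0 + 68·3 = 2521
Y: 39·3 + 223·3 + 154·3 + 265·1 + 434·2 + 238·2 + 68·0 = 2857
Z: 39·0 + 223·1 + 154·1 + 265·3 + 434·1 + 238·3 + 68·2 = 2456
W: 39·2 + 223·0 + 154·2 + 265·0 + 434·0 + 238·1 + 68·1 = 692
Y has the highest Borda score (2857).

Y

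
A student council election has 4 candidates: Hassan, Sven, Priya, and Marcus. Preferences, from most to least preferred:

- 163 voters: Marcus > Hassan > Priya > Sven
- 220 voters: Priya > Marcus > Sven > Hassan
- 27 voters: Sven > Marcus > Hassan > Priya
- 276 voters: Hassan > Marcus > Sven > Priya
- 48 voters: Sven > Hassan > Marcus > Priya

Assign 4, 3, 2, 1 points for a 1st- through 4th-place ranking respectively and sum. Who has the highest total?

Marcus

Hassan: 163·3 + 220·1 + 27·2 + 276·4 + 48·3 = 2011
Sven: 163·1 + 220·2 + 27·4 + 276·2 + 48·4 = 1455
Priya: 163·2 + 220·4 + 27·1 + 276·1 + 48·1 = 1557
Marcus: 163·4 + 220·3 + 27·3 + 276·3 + 48·2 = 2317
Marcus has the highest Borda score (2317).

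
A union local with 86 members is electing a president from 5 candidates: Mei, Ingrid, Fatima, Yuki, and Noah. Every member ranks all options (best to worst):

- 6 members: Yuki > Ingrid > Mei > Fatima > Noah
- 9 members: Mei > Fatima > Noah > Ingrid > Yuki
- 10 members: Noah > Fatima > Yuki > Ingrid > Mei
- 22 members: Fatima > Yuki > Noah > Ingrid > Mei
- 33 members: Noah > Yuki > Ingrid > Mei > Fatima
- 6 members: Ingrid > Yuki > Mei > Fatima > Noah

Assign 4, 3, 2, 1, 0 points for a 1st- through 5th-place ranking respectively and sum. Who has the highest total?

Mei: 6·2 + 9·4 + 10·0 + 22·0 + 33·1 + 6·2 = 93
Ingrid: 6·3 + 9·1 + 10·1 + 22·1 + 33·2 + 6·4 = 149
Fatima: 6·1 + 9·3 + 10·3 + 22·4 + 33·0 + 6·1 = 157
Yuki: 6·4 + 9·0 + 10·2 + 22·3 + 33·3 + 6·3 = 227
Noah: 6·0 + 9·2 + 10·4 + 22·2 + 33·4 + 6·0 = 234
Noah has the highest Borda score (234).

Noah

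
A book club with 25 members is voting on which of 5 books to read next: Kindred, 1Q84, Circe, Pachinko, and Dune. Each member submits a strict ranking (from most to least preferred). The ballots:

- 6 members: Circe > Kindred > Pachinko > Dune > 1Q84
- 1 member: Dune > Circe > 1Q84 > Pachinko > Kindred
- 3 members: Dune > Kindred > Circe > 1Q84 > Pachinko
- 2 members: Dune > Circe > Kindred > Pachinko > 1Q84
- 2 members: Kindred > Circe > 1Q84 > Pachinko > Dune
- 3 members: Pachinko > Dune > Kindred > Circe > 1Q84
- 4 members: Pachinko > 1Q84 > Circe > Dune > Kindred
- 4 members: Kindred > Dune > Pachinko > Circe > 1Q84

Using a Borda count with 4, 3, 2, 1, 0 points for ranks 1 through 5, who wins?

Kindred: 6·3 + 1·0 + 3·3 + 2·2 + 2·4 + 3·2 + 4·0 + 4·4 = 61
1Q84: 6·0 + 1·2 + 3·1 + 2·0 + 2·2 + 3·0 + 4·3 + 4·0 = 21
Circe: 6·4 + 1·3 + 3·2 + 2·3 + 2·3 + 3·1 + 4·2 + 4·1 = 60
Pachinko: 6·2 + 1·1 + 3·0 + 2·1 + 2·1 + 3·4 + 4·4 + 4·2 = 53
Dune: 6·1 + 1·4 + 3·4 + 2·4 + 2·0 + 3·3 + 4·1 + 4·3 = 55
Kindred has the highest Borda score (61).

Kindred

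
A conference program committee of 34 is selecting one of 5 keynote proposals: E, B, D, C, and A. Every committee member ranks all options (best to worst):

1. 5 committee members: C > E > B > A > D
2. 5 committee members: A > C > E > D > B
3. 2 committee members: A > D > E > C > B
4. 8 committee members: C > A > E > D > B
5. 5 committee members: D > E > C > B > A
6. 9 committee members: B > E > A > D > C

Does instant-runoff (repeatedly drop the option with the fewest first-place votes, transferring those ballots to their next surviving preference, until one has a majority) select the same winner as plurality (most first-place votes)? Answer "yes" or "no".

Instant-runoff — R1 E 0, B 9, D 5, C 13, A 7 (E out); R2 B 9, D 5, C 13, A 7 (D out); R3 B 9, C 18, A 7 (C winner). Winner: C.
Plurality — first-place votes: E 0, B 9, D 5, C 13, A 7. Winner: C.
The two methods agree.

yes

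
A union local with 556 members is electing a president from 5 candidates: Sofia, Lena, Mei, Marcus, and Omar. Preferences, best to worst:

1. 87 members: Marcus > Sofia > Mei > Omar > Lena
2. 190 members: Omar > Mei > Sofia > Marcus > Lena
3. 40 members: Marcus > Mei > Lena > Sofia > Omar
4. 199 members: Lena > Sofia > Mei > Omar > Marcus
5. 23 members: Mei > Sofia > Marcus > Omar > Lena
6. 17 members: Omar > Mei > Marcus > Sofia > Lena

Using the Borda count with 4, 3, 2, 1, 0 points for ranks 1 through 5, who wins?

Sofia: 87·3 + 190·2 + 40·1 + 199·3 + 23·3 + 17·1 = 1364
Lena: 87·0 + 190·0 + 40·2 + 199·4 + 23·0 + 17·0 = 876
Mei: 87·2 + 190·3 + 40·3 + 199·2 + 23·4 + 17·3 = 1405
Marcus: 87·4 + 190·1 + 40·4 + 199·0 + 23·2 + 17·2 = 778
Omar: 87·1 + 190·4 + 40·0 + 199·1 + 23·1 + 17·4 = 1137
Mei has the highest Borda score (1405).

Mei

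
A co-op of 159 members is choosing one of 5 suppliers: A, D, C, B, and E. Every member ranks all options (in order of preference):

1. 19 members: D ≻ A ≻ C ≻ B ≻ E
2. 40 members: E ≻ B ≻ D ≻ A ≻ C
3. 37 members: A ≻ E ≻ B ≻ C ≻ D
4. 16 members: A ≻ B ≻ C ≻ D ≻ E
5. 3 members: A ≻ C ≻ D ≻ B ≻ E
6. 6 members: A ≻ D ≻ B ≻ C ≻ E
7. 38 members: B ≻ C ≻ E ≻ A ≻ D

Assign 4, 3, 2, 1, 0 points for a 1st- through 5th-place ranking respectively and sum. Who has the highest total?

B

A: 19·3 + 40·1 + 37·4 + 16·4 + 3·4 + 6·4 + 38·1 = 383
D: 19·4 + 40·2 + 37·0 + 16·1 + 3·2 + 6·3 + 38·0 = 196
C: 19·2 + 40·0 + 37·1 + 16·2 + 3·3 + 6·1 + 38·3 = 236
B: 19·1 + 40·3 + 37·2 + 16·3 + 3·1 + 6·2 + 38·4 = 428
E: 19·0 + 40·4 + 37·3 + 16·0 + 3·0 + 6·0 + 38·2 = 347
B has the highest Borda score (428).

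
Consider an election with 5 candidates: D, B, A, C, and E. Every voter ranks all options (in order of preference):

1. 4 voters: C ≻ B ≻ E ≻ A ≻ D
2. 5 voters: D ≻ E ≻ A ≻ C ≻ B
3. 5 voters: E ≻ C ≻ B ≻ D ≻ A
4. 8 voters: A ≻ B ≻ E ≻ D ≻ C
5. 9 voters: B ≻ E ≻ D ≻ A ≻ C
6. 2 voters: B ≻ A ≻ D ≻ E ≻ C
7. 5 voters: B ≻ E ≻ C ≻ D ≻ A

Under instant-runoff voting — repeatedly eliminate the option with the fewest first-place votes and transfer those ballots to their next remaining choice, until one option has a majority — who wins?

B

Round 1: D 5, B 16, A 8, C 4, E 5. Eliminate C.
Round 2: D 5, B 20, A 8, E 5. B has a majority.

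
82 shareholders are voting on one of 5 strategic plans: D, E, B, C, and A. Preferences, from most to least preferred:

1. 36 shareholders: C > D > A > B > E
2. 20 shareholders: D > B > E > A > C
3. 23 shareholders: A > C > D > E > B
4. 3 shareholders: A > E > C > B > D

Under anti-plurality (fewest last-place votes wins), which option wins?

A

Last-place votes: D 3, E 36, B 23, C 20, A 0.
A is ranked last by the fewest voters, so A wins.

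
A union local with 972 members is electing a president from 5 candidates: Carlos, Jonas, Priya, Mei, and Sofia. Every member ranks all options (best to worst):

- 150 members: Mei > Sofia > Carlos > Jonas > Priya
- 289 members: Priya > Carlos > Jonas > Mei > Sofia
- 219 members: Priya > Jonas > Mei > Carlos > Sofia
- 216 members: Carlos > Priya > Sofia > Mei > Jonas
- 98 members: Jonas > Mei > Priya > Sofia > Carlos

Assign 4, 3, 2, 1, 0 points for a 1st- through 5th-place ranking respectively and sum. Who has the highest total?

Priya

Carlos: 150·2 + 289·3 + 219·1 + 216·4 + 98·0 = 2250
Jonas: 150·1 + 289·2 + 219·3 + 216·0 + 98·4 = 1777
Priya: 150·0 + 289·4 + 219·4 + 216·3 + 98·2 = 2876
Mei: 150·4 + 289·1 + 219·2 + 216·1 + 98·3 = 1837
Sofia: 150·3 + 289·0 + 219·0 + 216·2 + 98·1 = 980
Priya has the highest Borda score (2876).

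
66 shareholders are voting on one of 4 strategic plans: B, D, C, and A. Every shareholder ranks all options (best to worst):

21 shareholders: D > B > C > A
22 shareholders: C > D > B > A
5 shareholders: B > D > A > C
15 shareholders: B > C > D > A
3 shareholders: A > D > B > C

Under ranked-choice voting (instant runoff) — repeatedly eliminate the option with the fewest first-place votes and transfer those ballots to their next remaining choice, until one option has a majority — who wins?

Round 1: B 20, D 21, C 22, A 3. Eliminate A.
Round 2: B 20, D 24, C 22. Eliminate B.
Round 3: D 29, C 37. C has a majority.

C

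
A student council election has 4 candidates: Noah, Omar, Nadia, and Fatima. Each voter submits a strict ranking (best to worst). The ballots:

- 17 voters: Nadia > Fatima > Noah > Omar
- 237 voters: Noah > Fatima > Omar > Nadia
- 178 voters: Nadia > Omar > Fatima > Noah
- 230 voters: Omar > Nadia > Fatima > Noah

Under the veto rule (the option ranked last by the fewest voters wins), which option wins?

Last-place votes: Noah 408, Omar 17, Nadia 237, Fatima 0.
Fatima is ranked last by the fewest voters, so Fatima wins.

Fatima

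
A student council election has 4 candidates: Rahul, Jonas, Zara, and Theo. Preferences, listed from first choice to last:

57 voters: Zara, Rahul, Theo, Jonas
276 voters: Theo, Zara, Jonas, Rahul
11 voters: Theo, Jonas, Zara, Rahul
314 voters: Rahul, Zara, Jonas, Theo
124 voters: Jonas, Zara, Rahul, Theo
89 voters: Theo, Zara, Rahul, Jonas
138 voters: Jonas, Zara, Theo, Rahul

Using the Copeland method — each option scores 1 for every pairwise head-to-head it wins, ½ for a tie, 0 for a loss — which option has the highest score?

Rahul: loses to Jonas, Zara, and Theo → score 0.
Jonas: beats Rahul and Theo; loses to Zara → score 2.
Zara: beats Rahul, Jonas, and Theo → score 3.
Theo: beats Rahul; loses to Jonas and Zara → score 1.
Zara has the best pairwise record.

Zara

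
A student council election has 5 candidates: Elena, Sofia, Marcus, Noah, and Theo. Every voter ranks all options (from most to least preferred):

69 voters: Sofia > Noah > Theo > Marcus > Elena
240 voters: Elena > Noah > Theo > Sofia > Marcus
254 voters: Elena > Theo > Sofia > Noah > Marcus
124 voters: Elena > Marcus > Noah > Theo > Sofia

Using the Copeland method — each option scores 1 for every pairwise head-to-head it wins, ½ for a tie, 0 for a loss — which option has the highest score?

Elena

Elena: beats Sofia, Marcus, Noah, and Theo → score 4.
Sofia: beats Marcus; loses to Elena, Noah, and Theo → score 1.
Marcus: loses to Elena, Sofia, Noah, and Theo → score 0.
Noah: beats Sofia, Marcus, and Theo; loses to Elena → score 3.
Theo: beats Sofia and Marcus; loses to Elena and Noah → score 2.
Elena has the best pairwise record.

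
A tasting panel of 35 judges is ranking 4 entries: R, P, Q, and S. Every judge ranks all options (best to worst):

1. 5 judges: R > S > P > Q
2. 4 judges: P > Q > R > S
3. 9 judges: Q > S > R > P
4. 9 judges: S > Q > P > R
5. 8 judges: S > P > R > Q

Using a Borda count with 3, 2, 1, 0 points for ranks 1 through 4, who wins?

R: 5·3 + 4·1 + 9·1 + 9·0 + 8·1 = 36
P: 5·1 + 4·3 + 9·0 + 9·1 + 8·2 = 42
Q: 5·0 + 4·2 + 9·3 + 9·2 + 8·0 = 53
S: 5·2 + 4·0 + 9·2 + 9·3 + 8·3 = 79
S has the highest Borda score (79).

S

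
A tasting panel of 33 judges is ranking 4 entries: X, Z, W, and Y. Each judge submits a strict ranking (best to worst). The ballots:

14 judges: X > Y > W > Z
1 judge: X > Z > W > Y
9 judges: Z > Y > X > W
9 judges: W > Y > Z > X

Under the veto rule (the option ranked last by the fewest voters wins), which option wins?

Y

Last-place votes: X 9, Z 14, W 9, Y 1.
Y is ranked last by the fewest voters, so Y wins.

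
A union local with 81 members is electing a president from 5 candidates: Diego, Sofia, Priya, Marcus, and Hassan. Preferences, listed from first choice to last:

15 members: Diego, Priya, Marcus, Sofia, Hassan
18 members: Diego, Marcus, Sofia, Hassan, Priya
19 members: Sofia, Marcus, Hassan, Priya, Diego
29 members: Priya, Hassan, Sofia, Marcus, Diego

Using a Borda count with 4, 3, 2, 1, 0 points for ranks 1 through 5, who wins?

Diego: 15·4 + 18·4 + 19·0 + 29·0 = 132
Sofia: 15·1 + 18·2 + 19·4 + 29·2 = 185
Priya: 15·3 + 18·0 + 19·1 + 29·4 = 180
Marcus: 15·2 + 18·3 + 19·3 + 29·1 = 170
Hassan: 15·0 + 18·1 + 19·2 + 29·3 = 143
Sofia has the highest Borda score (185).

Sofia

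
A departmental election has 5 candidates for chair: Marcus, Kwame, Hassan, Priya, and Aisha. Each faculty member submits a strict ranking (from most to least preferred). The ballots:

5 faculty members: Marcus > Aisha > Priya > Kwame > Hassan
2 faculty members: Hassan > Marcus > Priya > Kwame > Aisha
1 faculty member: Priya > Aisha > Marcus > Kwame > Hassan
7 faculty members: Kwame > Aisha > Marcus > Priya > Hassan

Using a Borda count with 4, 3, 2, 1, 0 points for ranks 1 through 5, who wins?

Marcus

Marcus: 5·4 + 2·3 + 1·2 + 7·2 = 42
Kwame: 5·1 + 2·1 + 1·1 + 7·4 = 36
Hassan: 5·0 + 2·4 + 1·0 + 7·0 = 8
Priya: 5·2 + 2·2 + 1·4 + 7·1 = 25
Aisha: 5·3 + 2·0 + 1·3 + 7·3 = 39
Marcus has the highest Borda score (42).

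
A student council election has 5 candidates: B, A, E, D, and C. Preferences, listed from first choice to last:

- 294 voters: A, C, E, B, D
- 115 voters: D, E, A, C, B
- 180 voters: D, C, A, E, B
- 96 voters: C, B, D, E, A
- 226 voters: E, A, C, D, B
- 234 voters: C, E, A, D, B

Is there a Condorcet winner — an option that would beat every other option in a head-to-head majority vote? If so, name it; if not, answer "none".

none

Checking pairwise contests:
A beats B 1049–96.
E beats A 671–474.
C beats E 804–341.
A beats D 754–391.
A beats C 635–510.
Every option loses at least one head-to-head, so there is no Condorcet winner.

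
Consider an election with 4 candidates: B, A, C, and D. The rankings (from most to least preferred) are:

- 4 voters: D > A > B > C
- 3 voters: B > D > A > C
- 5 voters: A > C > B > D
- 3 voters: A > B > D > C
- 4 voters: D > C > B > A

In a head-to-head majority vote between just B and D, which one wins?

B

Voters preferring B to D: 11; preferring D to B: 8.
B wins the head-to-head.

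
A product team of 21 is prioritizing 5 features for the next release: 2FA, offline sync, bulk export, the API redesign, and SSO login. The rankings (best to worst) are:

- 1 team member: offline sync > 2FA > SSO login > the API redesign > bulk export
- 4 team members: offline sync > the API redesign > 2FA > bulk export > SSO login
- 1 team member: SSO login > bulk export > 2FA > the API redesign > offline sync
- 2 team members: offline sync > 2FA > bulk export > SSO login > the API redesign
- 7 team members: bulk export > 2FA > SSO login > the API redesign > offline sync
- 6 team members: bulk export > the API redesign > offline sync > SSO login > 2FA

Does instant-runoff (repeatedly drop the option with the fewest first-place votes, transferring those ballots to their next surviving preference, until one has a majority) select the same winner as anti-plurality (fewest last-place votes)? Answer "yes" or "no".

yes

Instant-runoff — R1 2FA 0, offline sync 7, bulk export 13, the API redesign 0, SSO login 1 (bulk export winner). Winner: bulk export.
Anti-plurality — last-place votes: 2FA 6, offline sync 8, bulk export 1, the API redesign 2, SSO login 4. Winner: bulk export.
The two methods agree.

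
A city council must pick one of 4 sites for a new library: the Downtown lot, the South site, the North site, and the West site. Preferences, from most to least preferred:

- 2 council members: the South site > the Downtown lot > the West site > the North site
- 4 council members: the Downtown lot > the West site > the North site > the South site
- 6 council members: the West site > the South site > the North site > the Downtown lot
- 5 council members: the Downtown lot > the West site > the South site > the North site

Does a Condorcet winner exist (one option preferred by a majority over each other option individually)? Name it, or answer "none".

the Downtown lot

the Downtown lot vs the South site: 9–8 for the Downtown lot.
the Downtown lot vs the North site: 11–6 for the Downtown lot.
the Downtown lot vs the West site: 11–6 for the Downtown lot.
the Downtown lot beats every other option head-to-head.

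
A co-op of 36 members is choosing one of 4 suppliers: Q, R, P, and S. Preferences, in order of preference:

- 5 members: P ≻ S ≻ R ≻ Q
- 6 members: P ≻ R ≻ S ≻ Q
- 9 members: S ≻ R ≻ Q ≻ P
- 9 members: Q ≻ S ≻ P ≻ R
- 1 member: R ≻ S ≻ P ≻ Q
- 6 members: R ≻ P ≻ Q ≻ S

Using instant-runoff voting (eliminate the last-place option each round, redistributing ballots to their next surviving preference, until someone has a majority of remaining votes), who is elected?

Round 1: Q 9, R 7, P 11, S 9. Eliminate R.
Round 2: Q 9, P 17, S 10. Eliminate Q.
Round 3: P 17, S 19. S has a majority.

S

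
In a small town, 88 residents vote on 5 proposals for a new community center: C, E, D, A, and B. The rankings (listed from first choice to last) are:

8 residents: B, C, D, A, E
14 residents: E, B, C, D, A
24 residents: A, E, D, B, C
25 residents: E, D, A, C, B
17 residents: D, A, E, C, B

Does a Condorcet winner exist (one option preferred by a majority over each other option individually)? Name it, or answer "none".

none

Checking pairwise contests:
E beats C 80–8.
A beats E 49–39.
E beats D 63–25.
D beats A 64–24.
E beats B 80–8.
Every option loses at least one head-to-head, so there is no Condorcet winner.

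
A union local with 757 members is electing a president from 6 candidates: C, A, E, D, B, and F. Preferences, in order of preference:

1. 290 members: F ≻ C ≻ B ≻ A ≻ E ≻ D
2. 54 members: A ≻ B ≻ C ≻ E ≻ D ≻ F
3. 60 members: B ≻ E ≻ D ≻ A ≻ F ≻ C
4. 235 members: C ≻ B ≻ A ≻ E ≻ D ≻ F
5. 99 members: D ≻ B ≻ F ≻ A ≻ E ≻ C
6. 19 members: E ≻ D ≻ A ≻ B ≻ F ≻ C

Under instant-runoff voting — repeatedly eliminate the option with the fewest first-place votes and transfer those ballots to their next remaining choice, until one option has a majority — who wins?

Round 1: C 235, A 54, E 19, D 99, B 60, F 290. Eliminate E.
Round 2: C 235, A 54, D 118, B 60, F 290. Eliminate A.
Round 3: C 235, D 118, B 114, F 290. Eliminate B.
Round 4: C 289, D 178, F 290. Eliminate D.
Round 5: C 289, F 468. F has a majority.

F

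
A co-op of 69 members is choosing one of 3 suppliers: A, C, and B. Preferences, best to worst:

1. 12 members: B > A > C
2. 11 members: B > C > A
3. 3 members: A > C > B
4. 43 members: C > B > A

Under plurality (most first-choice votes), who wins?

First-place votes: A 3, C 43, B 23.
C has the most first-place votes.

C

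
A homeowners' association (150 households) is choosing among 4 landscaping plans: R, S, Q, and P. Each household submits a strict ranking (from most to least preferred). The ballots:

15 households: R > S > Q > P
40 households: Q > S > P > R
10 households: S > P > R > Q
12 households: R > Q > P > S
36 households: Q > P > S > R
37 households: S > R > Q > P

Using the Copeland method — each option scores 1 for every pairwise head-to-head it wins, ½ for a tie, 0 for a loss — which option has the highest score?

R: loses to S, Q, and P → score 0.
S: beats R and P; loses to Q → score 2.
Q: beats R, S, and P → score 3.
P: beats R; loses to S and Q → score 1.
Q has the best pairwise record.

Q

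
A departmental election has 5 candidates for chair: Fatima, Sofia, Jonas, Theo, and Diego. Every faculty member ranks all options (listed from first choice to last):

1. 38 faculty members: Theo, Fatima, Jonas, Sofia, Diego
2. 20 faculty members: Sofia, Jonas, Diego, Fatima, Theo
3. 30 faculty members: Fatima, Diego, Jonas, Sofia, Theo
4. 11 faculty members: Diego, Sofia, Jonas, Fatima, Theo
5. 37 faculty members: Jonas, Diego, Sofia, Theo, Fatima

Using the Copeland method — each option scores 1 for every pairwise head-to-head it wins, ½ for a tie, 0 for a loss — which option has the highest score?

Fatima: ties Sofia, Jonas, and Diego; loses to Theo → score 1.5.
Sofia: beats Theo; ties Fatima; loses to Jonas and Diego → score 1.5.
Jonas: beats Sofia, Theo, and Diego; ties Fatima → score 3.5.
Theo: beats Fatima; loses to Sofia, Jonas, and Diego → score 1.
Diego: beats Sofia and Theo; ties Fatima; loses to Jonas → score 2.5.
Jonas has the best pairwise record.

Jonas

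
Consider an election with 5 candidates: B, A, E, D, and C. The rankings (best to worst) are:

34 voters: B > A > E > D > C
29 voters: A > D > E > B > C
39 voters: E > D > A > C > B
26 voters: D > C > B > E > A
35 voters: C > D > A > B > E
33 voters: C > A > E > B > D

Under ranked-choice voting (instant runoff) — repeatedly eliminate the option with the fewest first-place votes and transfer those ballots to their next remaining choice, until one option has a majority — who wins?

E

Round 1: B 34, A 29, E 39, D 26, C 68. Eliminate D.
Round 2: B 34, A 29, E 39, C 94. Eliminate A.
Round 3: B 34, E 68, C 94. Eliminate B.
Round 4: E 102, C 94. E has a majority.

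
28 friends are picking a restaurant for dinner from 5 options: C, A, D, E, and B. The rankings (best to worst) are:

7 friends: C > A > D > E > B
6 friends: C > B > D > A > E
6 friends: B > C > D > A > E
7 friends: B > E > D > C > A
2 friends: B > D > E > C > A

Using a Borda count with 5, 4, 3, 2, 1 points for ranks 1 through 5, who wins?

C

C: 7·5 + 6·5 + 6·4 + 7·2 + 2·2 = 107
A: 7·4 + 6·2 + 6·2 + 7·1 + 2·1 = 61
D: 7·3 + 6·3 + 6·3 + 7·3 + 2·4 = 86
E: 7·2 + 6·1 + 6·1 + 7·4 + 2·3 = 60
B: 7·1 + 6·4 + 6·5 + 7·5 + 2·5 = 106
C has the highest Borda score (107).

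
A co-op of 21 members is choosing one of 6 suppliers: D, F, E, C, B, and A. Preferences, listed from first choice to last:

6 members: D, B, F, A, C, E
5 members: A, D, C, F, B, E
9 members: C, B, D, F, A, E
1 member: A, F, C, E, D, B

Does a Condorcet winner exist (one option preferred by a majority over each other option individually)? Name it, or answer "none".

D

D vs F: 20–1 for D.
D vs E: 20–1 for D.
D vs C: 11–10 for D.
D vs B: 12–9 for D.
D vs A: 15–6 for D.
D beats every other option head-to-head.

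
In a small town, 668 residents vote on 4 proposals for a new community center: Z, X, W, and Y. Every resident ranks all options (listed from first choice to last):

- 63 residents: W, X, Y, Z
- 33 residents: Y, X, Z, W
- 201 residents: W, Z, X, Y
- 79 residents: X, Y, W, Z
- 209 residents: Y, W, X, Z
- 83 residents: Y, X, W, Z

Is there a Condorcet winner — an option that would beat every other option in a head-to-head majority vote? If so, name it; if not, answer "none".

none

Checking pairwise contests:
X beats Z 467–201.
W beats X 473–195.
Y beats W 404–264.
X beats Y 343–325.
Every option loses at least one head-to-head, so there is no Condorcet winner.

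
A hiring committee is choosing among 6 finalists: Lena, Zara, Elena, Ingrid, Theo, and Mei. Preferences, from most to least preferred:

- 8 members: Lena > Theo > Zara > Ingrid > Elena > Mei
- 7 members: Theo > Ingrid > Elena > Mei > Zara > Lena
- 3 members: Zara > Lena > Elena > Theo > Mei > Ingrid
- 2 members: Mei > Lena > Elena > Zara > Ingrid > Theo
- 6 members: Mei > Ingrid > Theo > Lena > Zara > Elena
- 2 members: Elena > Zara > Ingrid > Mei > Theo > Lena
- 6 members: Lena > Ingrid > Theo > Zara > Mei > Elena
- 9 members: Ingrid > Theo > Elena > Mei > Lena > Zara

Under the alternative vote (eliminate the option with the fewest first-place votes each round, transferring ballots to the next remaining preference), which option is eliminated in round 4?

Round 1: Lena 14, Zara 3, Elena 2, Ingrid 9, Theo 7, Mei 8. Eliminate Elena.
Round 2: Lena 14, Zara 5, Ingrid 9, Theo 7, Mei 8. Eliminate Zara.
Round 3: Lena 17, Ingrid 11, Theo 7, Mei 8. Eliminate Theo.
Round 4: Lena 17, Ingrid 18, Mei 8. Eliminate Mei.

Mei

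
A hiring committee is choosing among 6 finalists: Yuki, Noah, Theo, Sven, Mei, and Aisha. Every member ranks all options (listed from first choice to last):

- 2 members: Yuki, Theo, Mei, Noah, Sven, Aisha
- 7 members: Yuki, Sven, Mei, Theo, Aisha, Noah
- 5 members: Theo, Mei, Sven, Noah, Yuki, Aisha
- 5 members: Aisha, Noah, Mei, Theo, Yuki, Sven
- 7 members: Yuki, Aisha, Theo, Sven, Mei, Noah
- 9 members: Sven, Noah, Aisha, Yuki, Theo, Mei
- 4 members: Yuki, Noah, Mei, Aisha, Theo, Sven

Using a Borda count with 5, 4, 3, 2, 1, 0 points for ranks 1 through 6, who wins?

Yuki: 2·5 + 7·5 + 5·1 + 5·1 + 7·5 + 9·2 + 4·5 = 128
Noah: 2·2 + 7·0 + 5·2 + 5·4 + 7·0 + 9·4 + 4·4 = 86
Theo: 2·4 + 7·2 + 5·5 + 5·2 + 7·3 + 9·1 + 4·1 = 91
Sven: 2·1 + 7·4 + 5·3 + 5·0 + 7·2 + 9·5 + 4·0 = 104
Mei: 2·3 + 7·3 + 5·4 + 5·3 + 7·1 + 9·0 + 4·3 = 81
Aisha: 2·0 + 7·1 + 5·0 + 5·5 + 7·4 + 9·3 + 4·2 = 95
Yuki has the highest Borda score (128).

Yuki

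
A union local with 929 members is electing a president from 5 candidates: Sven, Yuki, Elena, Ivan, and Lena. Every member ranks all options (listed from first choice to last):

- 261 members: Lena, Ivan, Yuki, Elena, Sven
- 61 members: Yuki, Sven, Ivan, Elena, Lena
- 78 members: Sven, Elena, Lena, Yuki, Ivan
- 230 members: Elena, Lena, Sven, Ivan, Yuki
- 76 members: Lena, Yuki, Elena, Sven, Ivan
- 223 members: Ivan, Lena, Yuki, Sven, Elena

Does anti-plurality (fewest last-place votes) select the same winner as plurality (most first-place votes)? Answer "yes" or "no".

Anti-plurality — last-place votes: Sven 261, Yuki 230, Elena 223, Ivan 154, Lena 61. Winner: Lena.
Plurality — first-place votes: Sven 78, Yuki 61, Elena 230, Ivan 223, Lena 337. Winner: Lena.
The two methods agree.

yes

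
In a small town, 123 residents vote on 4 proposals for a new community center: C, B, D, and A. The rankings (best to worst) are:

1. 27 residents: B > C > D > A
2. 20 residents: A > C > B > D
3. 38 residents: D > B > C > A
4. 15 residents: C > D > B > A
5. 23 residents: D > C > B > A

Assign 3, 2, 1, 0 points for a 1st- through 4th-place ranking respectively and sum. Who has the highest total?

D

C: 27·2 + 20·2 + 38·1 + 15·3 + 23·2 = 223
B: 27·3 + 20·1 + 38·2 + 15·1 + 23·1 = 215
D: 27·1 + 20·0 + 38·3 + 15·2 + 23·3 = 240
A: 27·0 + 20·3 + 38·0 + 15·0 + 23·0 = 60
D has the highest Borda score (240).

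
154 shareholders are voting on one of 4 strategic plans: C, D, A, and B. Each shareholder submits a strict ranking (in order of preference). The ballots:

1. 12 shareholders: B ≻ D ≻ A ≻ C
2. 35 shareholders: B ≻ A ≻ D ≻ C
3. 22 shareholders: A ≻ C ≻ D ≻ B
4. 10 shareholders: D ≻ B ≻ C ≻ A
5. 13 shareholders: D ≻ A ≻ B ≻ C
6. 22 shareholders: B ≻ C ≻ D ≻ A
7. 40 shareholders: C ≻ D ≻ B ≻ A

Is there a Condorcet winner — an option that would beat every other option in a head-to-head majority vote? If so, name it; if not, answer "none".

Checking pairwise contests:
A beats C 82–72.
C beats D 84–70.
D beats A 97–57.
D beats B 85–69.
Every option loses at least one head-to-head, so there is no Condorcet winner.

none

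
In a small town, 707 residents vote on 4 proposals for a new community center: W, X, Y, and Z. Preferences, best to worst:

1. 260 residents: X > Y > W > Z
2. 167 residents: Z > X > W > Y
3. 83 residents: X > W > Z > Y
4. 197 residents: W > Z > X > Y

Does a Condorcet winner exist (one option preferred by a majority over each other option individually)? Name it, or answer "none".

Checking pairwise contests:
X beats W 510–197.
Z beats X 364–343.
W beats Y 447–260.
W beats Z 540–167.
Every option loses at least one head-to-head, so there is no Condorcet winner.

none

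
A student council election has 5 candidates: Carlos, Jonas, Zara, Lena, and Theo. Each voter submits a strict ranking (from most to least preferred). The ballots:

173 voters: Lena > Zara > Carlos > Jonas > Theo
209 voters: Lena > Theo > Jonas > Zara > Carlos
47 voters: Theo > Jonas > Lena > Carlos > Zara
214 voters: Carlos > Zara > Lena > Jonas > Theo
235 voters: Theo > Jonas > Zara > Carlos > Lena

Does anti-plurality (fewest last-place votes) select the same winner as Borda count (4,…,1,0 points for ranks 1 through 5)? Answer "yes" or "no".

no

Anti-plurality — last-place votes: Carlos 209, Jonas 0, Zara 47, Lena 235, Theo 387. Winner: Jonas.
Borda — scores: Carlos 1484, Jonas 1651, Zara 1840, Lena 2050, Theo 1755. Winner: Lena.
The two methods disagree.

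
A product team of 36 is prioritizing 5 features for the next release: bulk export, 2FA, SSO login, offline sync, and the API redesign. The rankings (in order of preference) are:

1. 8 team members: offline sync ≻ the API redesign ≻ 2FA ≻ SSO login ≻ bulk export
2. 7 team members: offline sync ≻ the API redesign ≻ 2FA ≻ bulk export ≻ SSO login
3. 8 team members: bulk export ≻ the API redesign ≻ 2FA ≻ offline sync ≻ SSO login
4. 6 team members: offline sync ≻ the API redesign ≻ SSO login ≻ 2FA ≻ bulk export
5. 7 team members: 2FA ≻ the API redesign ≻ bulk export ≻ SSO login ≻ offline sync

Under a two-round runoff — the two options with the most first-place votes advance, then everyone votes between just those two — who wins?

offline sync

Round 1 first-place votes: bulk export 8, 2FA 7, SSO login 0, offline sync 21, the API redesign 0.
offline sync and bulk export advance.
Runoff: offline sync is preferred to bulk export by 21 voters; bulk export by 15.
offline sync wins the runoff.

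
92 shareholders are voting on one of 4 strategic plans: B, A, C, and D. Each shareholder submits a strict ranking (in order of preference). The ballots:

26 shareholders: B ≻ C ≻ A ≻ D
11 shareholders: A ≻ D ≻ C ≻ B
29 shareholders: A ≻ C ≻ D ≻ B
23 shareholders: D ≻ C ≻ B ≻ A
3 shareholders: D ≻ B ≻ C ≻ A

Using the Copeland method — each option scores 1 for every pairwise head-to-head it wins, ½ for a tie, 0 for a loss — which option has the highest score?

B: beats A; loses to C and D → score 1.
A: beats D; loses to B and C → score 1.
C: beats B, A, and D → score 3.
D: beats B; loses to A and C → score 1.
C has the best pairwise record.

C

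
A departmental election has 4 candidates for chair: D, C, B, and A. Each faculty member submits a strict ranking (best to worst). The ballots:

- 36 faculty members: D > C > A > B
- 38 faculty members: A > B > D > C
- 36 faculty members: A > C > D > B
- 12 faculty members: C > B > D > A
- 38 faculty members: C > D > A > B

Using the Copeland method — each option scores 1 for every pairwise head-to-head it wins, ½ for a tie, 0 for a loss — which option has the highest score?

D: beats B and A; loses to C → score 2.
C: beats D, B, and A → score 3.
B: loses to D, C, and A → score 0.
A: beats B; loses to D and C → score 1.
C has the best pairwise record.

C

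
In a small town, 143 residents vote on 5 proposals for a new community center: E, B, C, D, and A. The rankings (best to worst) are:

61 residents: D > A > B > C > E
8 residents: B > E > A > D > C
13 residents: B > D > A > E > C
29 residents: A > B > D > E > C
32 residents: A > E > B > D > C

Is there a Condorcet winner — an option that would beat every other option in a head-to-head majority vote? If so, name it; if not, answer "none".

none

Checking pairwise contests:
B beats E 111–32.
A beats B 122–21.
E beats C 82–61.
B beats D 82–61.
D beats A 74–69.
Every option loses at least one head-to-head, so there is no Condorcet winner.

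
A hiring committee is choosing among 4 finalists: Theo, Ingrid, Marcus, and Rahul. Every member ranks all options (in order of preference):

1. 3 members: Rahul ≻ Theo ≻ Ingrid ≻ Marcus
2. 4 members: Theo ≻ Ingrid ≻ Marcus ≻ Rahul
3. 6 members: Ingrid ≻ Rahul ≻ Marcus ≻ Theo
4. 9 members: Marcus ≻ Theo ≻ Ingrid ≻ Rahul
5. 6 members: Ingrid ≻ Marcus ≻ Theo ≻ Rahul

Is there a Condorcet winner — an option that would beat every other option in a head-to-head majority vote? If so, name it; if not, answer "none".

Checking pairwise contests:
Marcus beats Theo 21–7.
Theo beats Ingrid 16–12.
Ingrid beats Marcus 19–9.
Theo beats Rahul 19–9.
Every option loses at least one head-to-head, so there is no Condorcet winner.

none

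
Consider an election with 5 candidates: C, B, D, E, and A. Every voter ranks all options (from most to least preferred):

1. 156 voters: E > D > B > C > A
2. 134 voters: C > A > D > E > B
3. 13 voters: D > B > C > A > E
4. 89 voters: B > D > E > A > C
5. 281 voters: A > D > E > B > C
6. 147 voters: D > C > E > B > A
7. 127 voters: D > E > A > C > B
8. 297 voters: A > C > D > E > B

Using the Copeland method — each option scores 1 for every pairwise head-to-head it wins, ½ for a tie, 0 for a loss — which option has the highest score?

A

C: beats B; loses to D, E, and A → score 1.
B: loses to C, D, E, and A → score 0.
D: beats C, B, and E; loses to A → score 3.
E: beats C and B; loses to D and A → score 2.
A: beats C, B, D, and E → score 4.
A has the best pairwise record.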